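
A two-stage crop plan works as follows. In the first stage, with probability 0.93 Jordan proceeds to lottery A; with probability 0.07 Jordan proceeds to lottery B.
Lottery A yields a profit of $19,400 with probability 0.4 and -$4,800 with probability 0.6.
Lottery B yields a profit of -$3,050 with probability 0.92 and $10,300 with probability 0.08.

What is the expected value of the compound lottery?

$4,399.66

EV(A) = 0.4 × 19400 + 0.6 × (-4800) = 7760 − 2880 = 4880
EV(B) = 0.92 × (-3050) + 0.08 × 10300 = -2806 + 824 = -1982
Overall = 0.93 × 4880 + 0.07 × (-1982) = 4538.4 − 138.74 = 4399.66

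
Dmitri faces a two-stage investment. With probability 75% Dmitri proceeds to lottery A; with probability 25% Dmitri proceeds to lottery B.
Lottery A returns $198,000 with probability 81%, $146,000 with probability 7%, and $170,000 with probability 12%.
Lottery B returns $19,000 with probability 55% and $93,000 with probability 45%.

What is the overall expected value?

$156,325

EV(A) = 0.81 × 198000 + 0.07 × 146000 + 0.12 × 170000 = 160380 + 10220 + 20400 = 191000
EV(B) = 0.55 × 19000 + 0.45 × 93000 = 10450 + 41850 = 52300
Overall = 0.75 × 191000 + 0.25 × 52300 = 143250 + 13075 = 156325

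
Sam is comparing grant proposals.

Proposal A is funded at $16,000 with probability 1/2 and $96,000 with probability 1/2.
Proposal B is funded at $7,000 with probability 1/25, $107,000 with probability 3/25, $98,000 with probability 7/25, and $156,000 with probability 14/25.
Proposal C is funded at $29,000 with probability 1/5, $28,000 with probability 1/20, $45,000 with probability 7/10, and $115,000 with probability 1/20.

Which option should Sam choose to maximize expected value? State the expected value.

Proposal B ($127,920)

Proposal A = 1/2 × 16000 + 1/2 × 96000 = 8000 + 48000 = 56000
Proposal B = 1/25 × 7000 + 3/25 × 107000 + 7/25 × 98000 + 14/25 × 156000 = 280 + 12840 + 27440 + 87360 = 127920
Proposal C = 1/5 × 29000 + 1/20 × 28000 + 7/10 × 45000 + 1/20 × 115000 = 5800 + 1400 + 31500 + 5750 = 44450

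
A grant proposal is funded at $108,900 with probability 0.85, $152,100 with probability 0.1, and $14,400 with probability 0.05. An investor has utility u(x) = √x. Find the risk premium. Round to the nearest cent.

E[u] = 0.85·√108900 + 0.1·√152100 + 0.05·√14400 = 0.85·330 + 0.1·390 + 0.05·120 = 325.5
CE = (325.5)² = 105950.25
Risk premium = EV − CE = 108495 − 105950.25 = 2544.75

$2,544.75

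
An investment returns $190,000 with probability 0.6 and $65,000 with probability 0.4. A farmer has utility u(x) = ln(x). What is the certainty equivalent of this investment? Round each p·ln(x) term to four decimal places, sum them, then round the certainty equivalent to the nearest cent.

E[u] = 0.6·ln(190000) + 0.4·ln(65000) = 7.2929 + 4.4329 = 11.7258
CE = e^11.7258 ≈ 123722.94

$123,722.94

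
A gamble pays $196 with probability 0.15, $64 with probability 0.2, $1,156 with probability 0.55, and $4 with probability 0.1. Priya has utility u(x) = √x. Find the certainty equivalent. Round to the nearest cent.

E[u] = 0.15·√196 + 0.2·√64 + 0.55·√1156 + 0.1·√4 = 0.15·14 + 0.2·8 + 0.55·34 + 0.1·2 = 22.6
CE = (22.6)² = 510.76

$510.76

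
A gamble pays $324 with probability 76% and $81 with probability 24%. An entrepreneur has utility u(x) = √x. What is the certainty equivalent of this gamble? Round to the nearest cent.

E[u] = 0.76·√324 + 0.24·√81 = 0.76·18 + 0.24·9 = 15.84
CE = (15.84)² = 250.9056

$250.91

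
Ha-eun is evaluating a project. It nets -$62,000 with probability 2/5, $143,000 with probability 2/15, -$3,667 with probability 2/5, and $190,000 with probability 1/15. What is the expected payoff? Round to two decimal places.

EV = 2/5 × (-62000) + 2/15 × 143000 + 2/5 × (-3667) + 1/15 × 190000 = -24800 + 19066.6667 − 1466.8 + 12666.6667 = 5466.5333

$5,466.53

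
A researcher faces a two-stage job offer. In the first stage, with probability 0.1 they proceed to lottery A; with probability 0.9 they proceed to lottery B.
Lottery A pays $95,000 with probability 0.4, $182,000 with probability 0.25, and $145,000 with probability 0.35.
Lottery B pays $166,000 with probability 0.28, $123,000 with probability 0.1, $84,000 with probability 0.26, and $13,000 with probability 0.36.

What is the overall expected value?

$90,195

EV(A) = 0.4 × 95000 + 0.25 × 182000 + 0.35 × 145000 = 38000 + 45500 + 50750 = 134250
EV(B) = 0.28 × 166000 + 0.1 × 123000 + 0.26 × 84000 + 0.36 × 13000 = 46480 + 12300 + 21840 + 4680 = 85300
Overall = 0.1 × 134250 + 0.9 × 85300 = 13425 + 76770 = 90195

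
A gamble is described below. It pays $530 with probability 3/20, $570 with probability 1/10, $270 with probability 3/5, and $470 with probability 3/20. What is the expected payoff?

$369

EV = 3/20 × 530 + 1/10 × 570 + 3/5 × 270 + 3/20 × 470 = 79.5 + 57 + 162 + 70.5 = 369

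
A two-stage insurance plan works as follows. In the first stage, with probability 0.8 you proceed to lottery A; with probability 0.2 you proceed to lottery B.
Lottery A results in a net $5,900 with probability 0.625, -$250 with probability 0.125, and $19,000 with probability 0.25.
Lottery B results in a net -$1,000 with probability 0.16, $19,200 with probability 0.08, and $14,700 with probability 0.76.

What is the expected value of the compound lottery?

$9,234.60

EV(A) = 0.625 × 5900 + 0.125 × (-250) + 0.25 × 19000 = 3687.5 − 31.25 + 4750 = 8406.25
EV(B) = 0.16 × (-1000) + 0.08 × 19200 + 0.76 × 14700 = -160 + 1536 + 11172 = 12548
Overall = 0.8 × 8406.25 + 0.2 × 12548 = 6725 + 2509.6 = 9234.6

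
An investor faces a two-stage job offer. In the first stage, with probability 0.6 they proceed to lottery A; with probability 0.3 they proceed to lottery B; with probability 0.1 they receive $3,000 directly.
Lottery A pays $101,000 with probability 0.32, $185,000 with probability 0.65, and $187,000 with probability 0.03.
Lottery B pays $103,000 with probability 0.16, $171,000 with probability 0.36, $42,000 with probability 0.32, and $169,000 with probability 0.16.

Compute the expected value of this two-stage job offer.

$130,764

EV(A) = 0.32 × 101000 + 0.65 × 185000 + 0.03 × 187000 = 32320 + 120250 + 5610 = 158180
EV(B) = 0.16 × 103000 + 0.36 × 171000 + 0.32 × 42000 + 0.16 × 169000 = 16480 + 61560 + 13440 + 27040 = 118520
Branch C: 3000 (certain)
Overall = 0.6 × 158180 + 0.3 × 118520 + 0.1 × 3000 = 94908 + 35556 + 300 = 130764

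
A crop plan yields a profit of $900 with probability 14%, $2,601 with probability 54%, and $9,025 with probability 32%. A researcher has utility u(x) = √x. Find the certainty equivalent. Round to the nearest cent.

$3,861.38

E[u] = 0.14·√900 + 0.54·√2601 + 0.32·√9025 = 0.14·30 + 0.54·51 + 0.32·95 = 62.14
CE = (62.14)² = 3861.3796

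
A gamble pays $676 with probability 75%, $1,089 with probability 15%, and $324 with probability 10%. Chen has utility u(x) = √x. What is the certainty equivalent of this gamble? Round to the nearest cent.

$689.06

E[u] = 0.75·√676 + 0.15·√1089 + 0.1·√324 = 0.75·26 + 0.15·33 + 0.1·18 = 26.25
CE = (26.25)² = 689.0625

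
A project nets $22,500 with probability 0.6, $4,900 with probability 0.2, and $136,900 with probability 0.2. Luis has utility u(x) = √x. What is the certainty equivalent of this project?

E[u] = 0.6·√22500 + 0.2·√4900 + 0.2·√136900 = 0.6·150 + 0.2·70 + 0.2·370 = 178
CE = (178)² = 31684

$31,684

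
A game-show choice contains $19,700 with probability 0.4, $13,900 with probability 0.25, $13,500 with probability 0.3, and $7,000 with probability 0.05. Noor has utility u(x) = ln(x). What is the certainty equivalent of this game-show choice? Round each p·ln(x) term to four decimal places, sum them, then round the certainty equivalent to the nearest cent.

$15,306.00

E[u] = 0.4·ln(19700) + 0.25·ln(13900) + 0.3·ln(13500) + 0.05·ln(7000) = 3.9553 + 2.3849 + 2.8531 + 0.4427 = 9.6360
CE = e^9.6360 ≈ 15306.00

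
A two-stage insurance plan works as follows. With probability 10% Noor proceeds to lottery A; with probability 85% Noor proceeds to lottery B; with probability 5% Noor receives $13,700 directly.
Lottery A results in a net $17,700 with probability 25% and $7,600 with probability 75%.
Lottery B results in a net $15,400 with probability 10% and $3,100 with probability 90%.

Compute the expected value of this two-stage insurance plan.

$5,378

EV(A) = 0.25 × 17700 + 0.75 × 7600 = 4425 + 5700 = 10125
EV(B) = 0.1 × 15400 + 0.9 × 3100 = 1540 + 2790 = 4330
Branch C: 13700 (certain)
Overall = 0.1 × 10125 + 0.85 × 4330 + 0.05 × 13700 = 1012.5 + 3680.5 + 685 = 5378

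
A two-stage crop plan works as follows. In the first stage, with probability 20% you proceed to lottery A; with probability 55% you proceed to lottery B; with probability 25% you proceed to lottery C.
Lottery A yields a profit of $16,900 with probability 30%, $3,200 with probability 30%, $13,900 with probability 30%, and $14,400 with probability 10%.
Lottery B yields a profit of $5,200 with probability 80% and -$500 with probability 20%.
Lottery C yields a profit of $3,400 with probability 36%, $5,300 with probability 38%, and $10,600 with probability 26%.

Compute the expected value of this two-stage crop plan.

$6,059.50

EV(A) = 0.3 × 16900 + 0.3 × 3200 + 0.3 × 13900 + 0.1 × 14400 = 5070 + 960 + 4170 + 1440 = 11640
EV(B) = 0.8 × 5200 + 0.2 × (-500) = 4160 − 100 = 4060
EV(C) = 0.36 × 3400 + 0.38 × 5300 + 0.26 × 10600 = 1224 + 2014 + 2756 = 5994
Overall = 0.2 × 11640 + 0.55 × 4060 + 0.25 × 5994 = 2328 + 2233 + 1498.5 = 6059.5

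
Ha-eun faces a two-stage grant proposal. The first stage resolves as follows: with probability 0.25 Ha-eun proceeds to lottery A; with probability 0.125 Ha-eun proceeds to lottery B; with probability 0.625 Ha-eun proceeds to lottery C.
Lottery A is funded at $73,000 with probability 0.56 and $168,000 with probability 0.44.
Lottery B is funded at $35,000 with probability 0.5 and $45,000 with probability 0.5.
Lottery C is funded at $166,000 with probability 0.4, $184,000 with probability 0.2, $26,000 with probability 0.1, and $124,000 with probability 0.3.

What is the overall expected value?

$123,075

EV(A) = 0.56 × 73000 + 0.44 × 168000 = 40880 + 73920 = 114800
EV(B) = 0.5 × 35000 + 0.5 × 45000 = 17500 + 22500 = 40000
EV(C) = 0.4 × 166000 + 0.2 × 184000 + 0.1 × 26000 + 0.3 × 124000 = 66400 + 36800 + 2600 + 37200 = 143000
Overall = 0.25 × 114800 + 0.125 × 40000 + 0.625 × 143000 = 28700 + 5000 + 89375 = 123075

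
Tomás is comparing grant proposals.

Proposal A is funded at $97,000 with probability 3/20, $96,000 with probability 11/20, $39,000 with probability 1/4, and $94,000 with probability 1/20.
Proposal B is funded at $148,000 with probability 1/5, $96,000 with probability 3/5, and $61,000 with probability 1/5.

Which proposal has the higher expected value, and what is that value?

Proposal B ($99,400)

Proposal A = 3/20 × 97000 + 11/20 × 96000 + 1/4 × 39000 + 1/20 × 94000 = 14550 + 52800 + 9750 + 4700 = 81800
Proposal B = 1/5 × 148000 + 3/5 × 96000 + 1/5 × 61000 = 29600 + 57600 + 12200 = 99400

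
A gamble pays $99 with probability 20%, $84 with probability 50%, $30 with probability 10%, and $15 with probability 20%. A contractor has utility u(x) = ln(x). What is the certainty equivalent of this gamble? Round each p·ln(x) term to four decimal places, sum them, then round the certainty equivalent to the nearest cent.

$55.48

E[u] = 0.2·ln(99) + 0.5·ln(84) + 0.1·ln(30) + 0.2·ln(15) = 0.9190 + 2.2154 + 0.3401 + 0.5416 = 4.0161
CE = e^4.0161 ≈ 55.48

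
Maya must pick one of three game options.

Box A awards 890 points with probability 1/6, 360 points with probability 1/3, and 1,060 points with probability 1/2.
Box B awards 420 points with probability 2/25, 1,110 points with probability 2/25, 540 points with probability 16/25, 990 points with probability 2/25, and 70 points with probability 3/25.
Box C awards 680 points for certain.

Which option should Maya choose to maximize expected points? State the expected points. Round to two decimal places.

Box A = 1/6 × 890 + 1/3 × 360 + 1/2 × 1060 = 148.3333 + 120 + 530 = 798.3333
Box B = 2/25 × 420 + 2/25 × 1110 + 16/25 × 540 + 2/25 × 990 + 3/25 × 70 = 33.6 + 88.8 + 345.6 + 79.2 + 8.4 = 555.6
Box C: 680 (certain)

Box A (798.33 points)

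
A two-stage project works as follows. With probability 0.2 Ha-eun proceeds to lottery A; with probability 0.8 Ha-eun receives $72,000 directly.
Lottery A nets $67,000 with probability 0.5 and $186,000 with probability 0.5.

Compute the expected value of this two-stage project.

$82,900

EV(A) = 0.5 × 67000 + 0.5 × 186000 = 33500 + 93000 = 126500
Branch B: 72000 (certain)
Overall = 0.2 × 126500 + 0.8 × 72000 = 25300 + 57600 = 82900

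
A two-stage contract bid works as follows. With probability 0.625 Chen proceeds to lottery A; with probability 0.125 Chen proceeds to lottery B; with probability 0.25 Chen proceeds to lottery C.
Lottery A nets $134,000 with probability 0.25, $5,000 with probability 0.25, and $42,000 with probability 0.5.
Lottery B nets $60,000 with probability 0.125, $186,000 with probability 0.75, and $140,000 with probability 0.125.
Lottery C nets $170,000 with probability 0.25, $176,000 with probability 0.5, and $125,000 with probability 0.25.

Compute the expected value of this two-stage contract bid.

EV(A) = 0.25 × 134000 + 0.25 × 5000 + 0.5 × 42000 = 33500 + 1250 + 21000 = 55750
EV(B) = 0.125 × 60000 + 0.75 × 186000 + 0.125 × 140000 = 7500 + 139500 + 17500 = 164500
EV(C) = 0.25 × 170000 + 0.5 × 176000 + 0.25 × 125000 = 42500 + 88000 + 31250 = 161750
Overall = 0.625 × 55750 + 0.125 × 164500 + 0.25 × 161750 = 34843.75 + 20562.5 + 40437.5 = 95843.75

$95,843.75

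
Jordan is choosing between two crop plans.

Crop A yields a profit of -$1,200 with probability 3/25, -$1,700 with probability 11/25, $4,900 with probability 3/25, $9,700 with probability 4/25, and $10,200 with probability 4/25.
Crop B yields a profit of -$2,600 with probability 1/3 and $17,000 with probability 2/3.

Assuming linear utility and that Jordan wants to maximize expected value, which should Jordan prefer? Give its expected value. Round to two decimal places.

Crop B ($10,466.67)

Crop A = 3/25 × (-1200) + 11/25 × (-1700) + 3/25 × 4900 + 4/25 × 9700 + 4/25 × 10200 = -144 − 748 + 588 + 1552 + 1632 = 2880
Crop B = 1/3 × (-2600) + 2/3 × 17000 = -866.6667 + 11333.3333 = 10466.6667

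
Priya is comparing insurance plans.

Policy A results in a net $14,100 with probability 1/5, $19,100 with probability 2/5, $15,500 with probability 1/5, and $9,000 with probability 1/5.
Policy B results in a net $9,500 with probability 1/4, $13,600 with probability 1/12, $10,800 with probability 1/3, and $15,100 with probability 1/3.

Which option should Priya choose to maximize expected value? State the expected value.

Policy A = 1/5 × 14100 + 2/5 × 19100 + 1/5 × 15500 + 1/5 × 9000 = 2820 + 7640 + 3100 + 1800 = 15360
Policy B = 1/4 × 9500 + 1/12 × 13600 + 1/3 × 10800 + 1/3 × 15100 = 2375 + 1133.3333 + 3600 + 5033.3333 = 12141.6667

Policy A ($15,360)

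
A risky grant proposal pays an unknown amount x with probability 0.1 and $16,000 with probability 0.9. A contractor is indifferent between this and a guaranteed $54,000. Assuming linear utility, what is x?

0.1·x + 0.9·16000 = 54000
0.1·x = 54000 − 14400 = 39600
x = 39600 / 0.1 = 396000

x = $396,000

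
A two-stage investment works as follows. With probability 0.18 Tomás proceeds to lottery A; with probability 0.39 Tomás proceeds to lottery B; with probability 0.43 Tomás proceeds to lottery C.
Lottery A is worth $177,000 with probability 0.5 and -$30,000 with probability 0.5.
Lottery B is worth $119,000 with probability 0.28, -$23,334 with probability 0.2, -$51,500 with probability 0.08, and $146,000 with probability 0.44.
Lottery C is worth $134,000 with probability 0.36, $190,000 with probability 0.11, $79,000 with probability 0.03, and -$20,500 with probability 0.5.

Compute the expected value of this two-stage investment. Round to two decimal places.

EV(A) = 0.5 × 177000 + 0.5 × (-30000) = 88500 − 15000 = 73500
EV(B) = 0.28 × 119000 + 0.2 × (-23334) + 0.08 × (-51500) + 0.44 × 146000 = 33320 − 4666.8 − 4120 + 64240 = 88773.2
EV(C) = 0.36 × 134000 + 0.11 × 190000 + 0.03 × 79000 + 0.5 × (-20500) = 48240 + 20900 + 2370 − 10250 = 61260
Overall = 0.18 × 73500 + 0.39 × 88773.2 + 0.43 × 61260 = 13230 + 34621.548 + 26341.8 = 74193.348

$74,193.35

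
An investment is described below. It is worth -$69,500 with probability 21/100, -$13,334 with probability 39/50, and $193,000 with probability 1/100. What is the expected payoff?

EV = 21/100 × (-69500) + 39/50 × (-13334) + 1/100 × 193000 = -14595 − 10400.52 + 1930 = -23065.52

-$23,065.52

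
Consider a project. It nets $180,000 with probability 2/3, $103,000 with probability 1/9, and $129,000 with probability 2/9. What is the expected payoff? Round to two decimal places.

$160,111.11

EV = 2/3 × 180000 + 1/9 × 103000 + 2/9 × 129000 = 120000 + 11444.4444 + 28666.6667 = 160111.1111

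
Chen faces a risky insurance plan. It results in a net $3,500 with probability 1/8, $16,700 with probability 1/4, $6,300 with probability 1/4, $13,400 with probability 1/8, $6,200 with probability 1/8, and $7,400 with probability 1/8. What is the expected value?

$9,562.50

EV = 1/8 × 3500 + 1/4 × 16700 + 1/4 × 6300 + 1/8 × 13400 + 1/8 × 6200 + 1/8 × 7400 = 437.5 + 4175 + 1575 + 1675 + 775 + 925 = 9562.5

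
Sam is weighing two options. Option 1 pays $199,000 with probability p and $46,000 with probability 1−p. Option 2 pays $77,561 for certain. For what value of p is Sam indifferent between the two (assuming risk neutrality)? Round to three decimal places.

p·199000 + (1−p)·46000 = 77561
153000p + 46000 = 77561
p = (77561 − 46000) / 153000

p = 0.206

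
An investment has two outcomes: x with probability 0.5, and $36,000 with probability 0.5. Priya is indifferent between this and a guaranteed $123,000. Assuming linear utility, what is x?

x = $210,000

0.5·x + 0.5·36000 = 123000
0.5·x = 123000 − 18000 = 105000
x = 105000 / 0.5 = 210000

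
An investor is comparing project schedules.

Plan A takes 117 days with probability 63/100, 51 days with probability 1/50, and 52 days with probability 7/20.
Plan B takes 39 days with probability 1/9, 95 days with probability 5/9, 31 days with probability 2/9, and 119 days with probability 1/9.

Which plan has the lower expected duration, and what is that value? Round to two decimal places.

Plan A = 63/100 × 117 + 1/50 × 51 + 7/20 × 52 = 73.71 + 1.02 + 18.2 = 92.93
Plan B = 1/9 × 39 + 5/9 × 95 + 2/9 × 31 + 1/9 × 119 = 4.3333 + 52.7778 + 6.8889 + 13.2222 = 77.2222

Plan B (77.22 days)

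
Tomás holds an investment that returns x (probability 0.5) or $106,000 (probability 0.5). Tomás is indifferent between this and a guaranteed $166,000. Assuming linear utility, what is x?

0.5·x + 0.5·106000 = 166000
0.5·x = 166000 − 53000 = 113000
x = 113000 / 0.5 = 226000

x = $226,000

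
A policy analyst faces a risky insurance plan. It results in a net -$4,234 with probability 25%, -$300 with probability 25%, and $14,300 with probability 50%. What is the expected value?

EV = 0.25 × (-4234) + 0.25 × (-300) + 0.5 × 14300 = -1058.5 − 75 + 7150 = 6016.5

$6,016.50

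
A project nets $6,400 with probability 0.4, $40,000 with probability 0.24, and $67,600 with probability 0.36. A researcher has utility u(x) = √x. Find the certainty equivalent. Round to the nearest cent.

E[u] = 0.4·√6400 + 0.24·√40000 + 0.36·√67600 = 0.4·80 + 0.24·200 + 0.36·260 = 173.6
CE = (173.6)² = 30136.96

$30,136.96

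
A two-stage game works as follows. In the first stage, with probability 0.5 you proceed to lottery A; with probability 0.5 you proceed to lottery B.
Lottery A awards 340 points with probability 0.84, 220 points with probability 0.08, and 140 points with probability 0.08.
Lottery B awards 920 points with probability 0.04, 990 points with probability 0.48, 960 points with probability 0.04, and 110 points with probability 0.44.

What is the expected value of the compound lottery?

456.6 points

EV(A) = 0.84 × 340 + 0.08 × 220 + 0.08 × 140 = 285.6 + 17.6 + 11.2 = 314.4
EV(B) = 0.04 × 920 + 0.48 × 990 + 0.04 × 960 + 0.44 × 110 = 36.8 + 475.2 + 38.4 + 48.4 = 598.8
Overall = 0.5 × 314.4 + 0.5 × 598.8 = 157.2 + 299.4 = 456.6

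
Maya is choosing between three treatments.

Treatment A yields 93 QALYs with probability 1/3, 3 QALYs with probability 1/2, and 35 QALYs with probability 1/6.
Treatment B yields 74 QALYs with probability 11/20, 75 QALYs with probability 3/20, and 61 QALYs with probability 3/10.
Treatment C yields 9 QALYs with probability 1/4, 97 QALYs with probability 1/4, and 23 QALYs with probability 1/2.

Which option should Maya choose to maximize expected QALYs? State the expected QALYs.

Treatment A = 1/3 × 93 + 1/2 × 3 + 1/6 × 35 = 31 + 1.5 + 5.8333 = 38.3333
Treatment B = 11/20 × 74 + 3/20 × 75 + 3/10 × 61 = 40.7 + 11.25 + 18.3 = 70.25
Treatment C = 1/4 × 9 + 1/4 × 97 + 1/2 × 23 = 2.25 + 24.25 + 11.5 = 38

Treatment B (70.25 QALYs)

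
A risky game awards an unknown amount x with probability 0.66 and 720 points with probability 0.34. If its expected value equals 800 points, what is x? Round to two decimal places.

x = 841.21 points

0.66·x + 0.34·720 = 800
0.66·x = 800 − 244.8 = 555.2
x = 555.2 / 0.66 = 841.2121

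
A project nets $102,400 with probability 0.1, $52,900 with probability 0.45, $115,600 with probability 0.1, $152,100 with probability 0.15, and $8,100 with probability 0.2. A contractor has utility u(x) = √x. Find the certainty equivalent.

E[u] = 0.1·√102400 + 0.45·√52900 + 0.1·√115600 + 0.15·√152100 + 0.2·√8100 = 0.1·320 + 0.45·230 + 0.1·340 + 0.15·390 + 0.2·90 = 246
CE = (246)² = 60516

$60,516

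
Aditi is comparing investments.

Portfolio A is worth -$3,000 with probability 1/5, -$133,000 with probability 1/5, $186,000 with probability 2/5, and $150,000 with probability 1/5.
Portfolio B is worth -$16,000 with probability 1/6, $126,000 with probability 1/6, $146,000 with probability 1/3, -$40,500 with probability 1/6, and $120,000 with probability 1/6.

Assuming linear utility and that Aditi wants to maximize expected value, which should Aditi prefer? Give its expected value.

Portfolio A = 1/5 × (-3000) + 1/5 × (-133000) + 2/5 × 186000 + 1/5 × 150000 = -600 − 26600 + 74400 + 30000 = 77200
Portfolio B = 1/6 × (-16000) + 1/6 × 126000 + 1/3 × 146000 + 1/6 × (-40500) + 1/6 × 120000 = -2666.6667 + 21000 + 48666.6667 − 6750 + 20000 = 80250

Portfolio B ($80,250)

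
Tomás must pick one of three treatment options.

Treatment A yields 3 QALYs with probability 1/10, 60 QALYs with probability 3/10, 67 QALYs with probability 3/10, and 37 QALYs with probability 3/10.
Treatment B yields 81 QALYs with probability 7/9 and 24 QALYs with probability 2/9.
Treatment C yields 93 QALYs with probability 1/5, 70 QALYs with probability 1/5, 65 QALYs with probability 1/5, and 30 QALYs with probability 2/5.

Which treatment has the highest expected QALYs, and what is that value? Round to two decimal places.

Treatment B (68.33 QALYs)

Treatment A = 1/10 × 3 + 3/10 × 60 + 3/10 × 67 + 3/10 × 37 = 0.3 + 18 + 20.1 + 11.1 = 49.5
Treatment B = 7/9 × 81 + 2/9 × 24 = 63 + 5.3333 = 68.3333
Treatment C = 1/5 × 93 + 1/5 × 70 + 1/5 × 65 + 2/5 × 30 = 18.6 + 14 + 13 + 12 = 57.6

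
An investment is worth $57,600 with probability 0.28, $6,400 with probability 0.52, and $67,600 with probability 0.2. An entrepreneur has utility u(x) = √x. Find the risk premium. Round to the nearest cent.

$7,119.36

E[u] = 0.28·√57600 + 0.52·√6400 + 0.2·√67600 = 0.28·240 + 0.52·80 + 0.2·260 = 160.8
CE = (160.8)² = 25856.64
Risk premium = EV − CE = 32976 − 25856.64 = 7119.36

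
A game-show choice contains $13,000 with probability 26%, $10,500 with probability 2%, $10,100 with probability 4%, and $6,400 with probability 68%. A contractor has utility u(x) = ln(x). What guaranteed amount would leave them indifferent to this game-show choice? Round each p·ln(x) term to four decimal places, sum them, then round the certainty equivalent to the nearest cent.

$7,914.88

E[u] = 0.26·ln(13000) + 0.02·ln(10500) + 0.04·ln(10100) + 0.68·ln(6400) = 2.4629 + 0.1852 + 0.3688 + 5.9596 = 8.9765
CE = e^8.9765 ≈ 7914.88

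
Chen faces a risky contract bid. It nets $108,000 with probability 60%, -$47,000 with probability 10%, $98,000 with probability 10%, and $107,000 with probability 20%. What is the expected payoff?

EV = 0.6 × 108000 + 0.1 × (-47000) + 0.1 × 98000 + 0.2 × 107000 = 64800 − 4700 + 9800 + 21400 = 91300

$91,300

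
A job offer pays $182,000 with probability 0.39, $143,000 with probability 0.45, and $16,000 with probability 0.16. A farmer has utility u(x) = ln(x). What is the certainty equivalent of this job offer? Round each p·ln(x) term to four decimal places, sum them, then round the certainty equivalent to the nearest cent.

E[u] = 0.39·ln(182000) + 0.45·ln(143000) + 0.16·ln(16000) = 4.7236 + 5.3418 + 1.5489 = 11.6143
CE = e^11.6143 ≈ 110669.11

$110,669.11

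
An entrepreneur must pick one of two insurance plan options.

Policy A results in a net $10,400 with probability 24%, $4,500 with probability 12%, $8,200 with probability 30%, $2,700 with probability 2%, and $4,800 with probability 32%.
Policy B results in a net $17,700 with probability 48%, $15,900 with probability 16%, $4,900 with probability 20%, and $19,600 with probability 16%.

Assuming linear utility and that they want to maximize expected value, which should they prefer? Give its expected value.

Policy B ($15,156)

Policy A = 0.24 × 10400 + 0.12 × 4500 + 0.3 × 8200 + 0.02 × 2700 + 0.32 × 4800 = 2496 + 540 + 2460 + 54 + 1536 = 7086
Policy B = 0.48 × 17700 + 0.16 × 15900 + 0.2 × 4900 + 0.16 × 19600 = 8496 + 2544 + 980 + 3136 = 15156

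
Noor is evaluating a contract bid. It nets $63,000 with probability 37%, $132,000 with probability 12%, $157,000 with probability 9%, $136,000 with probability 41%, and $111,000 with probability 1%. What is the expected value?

$110,150

EV = 0.37 × 63000 + 0.12 × 132000 + 0.09 × 157000 + 0.41 × 136000 + 0.01 × 111000 = 23310 + 15840 + 14130 + 55760 + 1110 = 110150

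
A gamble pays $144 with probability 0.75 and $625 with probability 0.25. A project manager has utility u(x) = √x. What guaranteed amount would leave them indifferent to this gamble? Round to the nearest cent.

E[u] = 0.75·√144 + 0.25·√625 = 0.75·12 + 0.25·25 = 15.25
CE = (15.25)² = 232.5625

$232.56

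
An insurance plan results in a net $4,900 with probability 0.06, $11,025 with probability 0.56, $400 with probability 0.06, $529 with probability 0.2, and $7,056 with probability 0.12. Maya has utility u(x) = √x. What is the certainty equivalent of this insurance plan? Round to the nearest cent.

$6,222.05

E[u] = 0.06·√4900 + 0.56·√11025 + 0.06·√400 + 0.2·√529 + 0.12·√7056 = 0.06·70 + 0.56·105 + 0.06·20 + 0.2·23 + 0.12·84 = 78.88
CE = (78.88)² = 6222.0544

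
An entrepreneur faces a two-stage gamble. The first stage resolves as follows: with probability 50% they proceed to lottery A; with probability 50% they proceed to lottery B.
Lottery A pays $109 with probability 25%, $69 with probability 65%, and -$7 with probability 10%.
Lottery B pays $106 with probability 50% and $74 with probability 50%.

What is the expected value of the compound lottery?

EV(A) = 0.25 × 109 + 0.65 × 69 + 0.1 × (-7) = 27.25 + 44.85 − 0.7 = 71.4
EV(B) = 0.5 × 106 + 0.5 × 74 = 53 + 37 = 90
Overall = 0.5 × 71.4 + 0.5 × 90 = 35.7 + 45 = 80.7

$80.70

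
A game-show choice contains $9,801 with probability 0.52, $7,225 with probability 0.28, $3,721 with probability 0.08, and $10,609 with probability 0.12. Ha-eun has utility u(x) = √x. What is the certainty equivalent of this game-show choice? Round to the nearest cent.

E[u] = 0.52·√9801 + 0.28·√7225 + 0.08·√3721 + 0.12·√10609 = 0.52·99 + 0.28·85 + 0.08·61 + 0.12·103 = 92.52
CE = (92.52)² = 8559.9504

$8,559.95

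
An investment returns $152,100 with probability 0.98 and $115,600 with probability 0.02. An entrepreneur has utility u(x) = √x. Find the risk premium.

$49

E[u] = 0.98·√152100 + 0.02·√115600 = 0.98·390 + 0.02·340 = 389
CE = (389)² = 151321
Risk premium = EV − CE = 151370 − 151321 = 49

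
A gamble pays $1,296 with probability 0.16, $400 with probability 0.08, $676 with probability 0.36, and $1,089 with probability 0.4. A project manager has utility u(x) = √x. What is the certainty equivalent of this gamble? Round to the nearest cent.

E[u] = 0.16·√1296 + 0.08·√400 + 0.36·√676 + 0.4·√1089 = 0.16·36 + 0.08·20 + 0.36·26 + 0.4·33 = 29.92
CE = (29.92)² = 895.2064

$895.21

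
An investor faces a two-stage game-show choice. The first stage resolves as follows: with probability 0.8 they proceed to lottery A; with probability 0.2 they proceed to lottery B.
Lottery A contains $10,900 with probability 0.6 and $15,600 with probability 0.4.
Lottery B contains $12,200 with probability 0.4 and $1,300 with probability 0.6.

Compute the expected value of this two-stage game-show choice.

$11,356

EV(A) = 0.6 × 10900 + 0.4 × 15600 = 6540 + 6240 = 12780
EV(B) = 0.4 × 12200 + 0.6 × 1300 = 4880 + 780 = 5660
Overall = 0.8 × 12780 + 0.2 × 5660 = 10224 + 1132 = 11356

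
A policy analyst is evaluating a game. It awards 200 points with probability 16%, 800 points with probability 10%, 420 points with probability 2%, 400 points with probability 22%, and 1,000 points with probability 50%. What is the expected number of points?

708.4 points

EV = 0.16 × 200 + 0.1 × 800 + 0.02 × 420 + 0.22 × 400 + 0.5 × 1000 = 32 + 80 + 8.4 + 88 + 500 = 708.4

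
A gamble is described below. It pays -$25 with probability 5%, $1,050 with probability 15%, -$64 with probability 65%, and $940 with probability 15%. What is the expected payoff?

EV = 0.05 × (-25) + 0.15 × 1050 + 0.65 × (-64) + 0.15 × 940 = -1.25 + 157.5 − 41.6 + 141 = 255.65

$255.65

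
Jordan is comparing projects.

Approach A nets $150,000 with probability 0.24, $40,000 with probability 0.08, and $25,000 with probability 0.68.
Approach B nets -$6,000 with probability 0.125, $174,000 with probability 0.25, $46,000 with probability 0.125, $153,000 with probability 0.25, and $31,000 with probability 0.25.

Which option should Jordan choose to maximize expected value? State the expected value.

Approach B ($94,500)

Approach A = 0.24 × 150000 + 0.08 × 40000 + 0.68 × 25000 = 36000 + 3200 + 17000 = 56200
Approach B = 0.125 × (-6000) + 0.25 × 174000 + 0.125 × 46000 + 0.25 × 153000 + 0.25 × 31000 = -750 + 43500 + 5750 + 38250 + 7750 = 94500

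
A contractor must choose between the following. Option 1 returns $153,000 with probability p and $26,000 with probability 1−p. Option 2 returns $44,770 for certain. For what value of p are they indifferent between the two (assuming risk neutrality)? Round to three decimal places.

p = 0.148

p·153000 + (1−p)·26000 = 44770
127000p + 26000 = 44770
p = (44770 − 26000) / 127000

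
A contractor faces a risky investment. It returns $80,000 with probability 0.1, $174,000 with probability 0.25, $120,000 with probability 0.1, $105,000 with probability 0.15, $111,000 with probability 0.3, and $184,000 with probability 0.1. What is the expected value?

$130,950

EV = 0.1 × 80000 + 0.25 × 174000 + 0.1 × 120000 + 0.15 × 105000 + 0.3 × 111000 + 0.1 × 184000 = 8000 + 43500 + 12000 + 15750 + 33300 + 18400 = 130950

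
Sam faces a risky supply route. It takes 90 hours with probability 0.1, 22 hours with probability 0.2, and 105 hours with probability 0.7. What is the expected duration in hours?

EV = 0.1 × 90 + 0.2 × 22 + 0.7 × 105 = 9 + 4.4 + 73.5 = 86.9

86.9 hours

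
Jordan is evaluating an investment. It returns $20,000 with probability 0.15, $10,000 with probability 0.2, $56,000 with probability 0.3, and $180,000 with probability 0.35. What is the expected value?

$84,800

EV = 0.15 × 20000 + 0.2 × 10000 + 0.3 × 56000 + 0.35 × 180000 = 3000 + 2000 + 16800 + 63000 = 84800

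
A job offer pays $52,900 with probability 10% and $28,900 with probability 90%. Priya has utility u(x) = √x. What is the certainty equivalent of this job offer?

E[u] = 0.1·√52900 + 0.9·√28900 = 0.1·230 + 0.9·170 = 176
CE = (176)² = 30976

$30,976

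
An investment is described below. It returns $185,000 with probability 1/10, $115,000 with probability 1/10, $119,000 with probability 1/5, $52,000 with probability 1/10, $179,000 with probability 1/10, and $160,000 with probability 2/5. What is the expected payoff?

EV = 1/10 × 185000 + 1/10 × 115000 + 1/5 × 119000 + 1/10 × 52000 + 1/10 × 179000 + 2/5 × 160000 = 18500 + 11500 + 23800 + 5200 + 17900 + 64000 = 140900

$140,900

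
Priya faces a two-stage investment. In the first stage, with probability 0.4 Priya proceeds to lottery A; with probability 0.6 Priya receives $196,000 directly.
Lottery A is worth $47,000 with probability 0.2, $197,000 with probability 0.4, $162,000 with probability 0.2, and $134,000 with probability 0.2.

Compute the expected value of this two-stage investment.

$176,560

EV(A) = 0.2 × 47000 + 0.4 × 197000 + 0.2 × 162000 + 0.2 × 134000 = 9400 + 78800 + 32400 + 26800 = 147400
Branch B: 196000 (certain)
Overall = 0.4 × 147400 + 0.6 × 196000 = 58960 + 117600 = 176560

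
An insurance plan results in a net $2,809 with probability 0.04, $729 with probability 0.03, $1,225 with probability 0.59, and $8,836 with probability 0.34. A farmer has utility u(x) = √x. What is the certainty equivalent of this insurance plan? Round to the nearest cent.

E[u] = 0.04·√2809 + 0.03·√729 + 0.59·√1225 + 0.34·√8836 = 0.04·53 + 0.03·27 + 0.59·35 + 0.34·94 = 55.54
CE = (55.54)² = 3084.6916

$3,084.69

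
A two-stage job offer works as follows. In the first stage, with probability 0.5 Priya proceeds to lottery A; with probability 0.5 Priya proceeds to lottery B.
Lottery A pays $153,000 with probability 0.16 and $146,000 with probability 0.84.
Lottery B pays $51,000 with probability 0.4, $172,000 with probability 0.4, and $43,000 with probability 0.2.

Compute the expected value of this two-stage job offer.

$122,460

EV(A) = 0.16 × 153000 + 0.84 × 146000 = 24480 + 122640 = 147120
EV(B) = 0.4 × 51000 + 0.4 × 172000 + 0.2 × 43000 = 20400 + 68800 + 8600 = 97800
Overall = 0.5 × 147120 + 0.5 × 97800 = 73560 + 48900 = 122460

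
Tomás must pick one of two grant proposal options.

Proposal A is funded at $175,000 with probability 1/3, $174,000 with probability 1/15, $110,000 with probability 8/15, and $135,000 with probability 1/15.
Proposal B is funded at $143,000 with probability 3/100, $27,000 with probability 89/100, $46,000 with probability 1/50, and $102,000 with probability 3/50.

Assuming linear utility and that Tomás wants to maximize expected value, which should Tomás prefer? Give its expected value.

Proposal A = 1/3 × 175000 + 1/15 × 174000 + 8/15 × 110000 + 1/15 × 135000 = 58333.3333 + 11600 + 58666.6667 + 9000 = 137600
Proposal B = 3/100 × 143000 + 89/100 × 27000 + 1/50 × 46000 + 3/50 × 102000 = 4290 + 24030 + 920 + 6120 = 35360

Proposal A ($137,600)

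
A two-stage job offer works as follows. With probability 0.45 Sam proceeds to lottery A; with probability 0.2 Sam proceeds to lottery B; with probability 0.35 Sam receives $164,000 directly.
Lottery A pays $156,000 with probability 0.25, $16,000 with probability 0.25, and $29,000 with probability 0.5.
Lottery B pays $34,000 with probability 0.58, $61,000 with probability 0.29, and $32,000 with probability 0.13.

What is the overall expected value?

$91,589

EV(A) = 0.25 × 156000 + 0.25 × 16000 + 0.5 × 29000 = 39000 + 4000 + 14500 = 57500
EV(B) = 0.58 × 34000 + 0.29 × 61000 + 0.13 × 32000 = 19720 + 17690 + 4160 = 41570
Branch C: 164000 (certain)
Overall = 0.45 × 57500 + 0.2 × 41570 + 0.35 × 164000 = 25875 + 8314 + 57400 = 91589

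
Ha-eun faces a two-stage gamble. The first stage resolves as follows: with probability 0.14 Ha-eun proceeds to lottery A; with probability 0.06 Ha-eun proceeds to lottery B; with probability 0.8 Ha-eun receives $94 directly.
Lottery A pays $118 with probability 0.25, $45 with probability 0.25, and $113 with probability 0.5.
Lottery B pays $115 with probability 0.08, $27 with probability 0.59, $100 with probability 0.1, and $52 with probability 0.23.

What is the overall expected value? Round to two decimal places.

$91.64

EV(A) = 0.25 × 118 + 0.25 × 45 + 0.5 × 113 = 29.5 + 11.25 + 56.5 = 97.25
EV(B) = 0.08 × 115 + 0.59 × 27 + 0.1 × 100 + 0.23 × 52 = 9.2 + 15.93 + 10 + 11.96 = 47.09
Branch C: 94 (certain)
Overall = 0.14 × 97.25 + 0.06 × 47.09 + 0.8 × 94 = 13.615 + 2.8254 + 75.2 = 91.6404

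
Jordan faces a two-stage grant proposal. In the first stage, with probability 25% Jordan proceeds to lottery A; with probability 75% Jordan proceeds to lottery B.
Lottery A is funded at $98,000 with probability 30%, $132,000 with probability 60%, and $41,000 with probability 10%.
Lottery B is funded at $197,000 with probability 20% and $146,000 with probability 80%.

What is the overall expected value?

EV(A) = 0.3 × 98000 + 0.6 × 132000 + 0.1 × 41000 = 29400 + 79200 + 4100 = 112700
EV(B) = 0.2 × 197000 + 0.8 × 146000 = 39400 + 116800 = 156200
Overall = 0.25 × 112700 + 0.75 × 156200 = 28175 + 117150 = 145325

$145,325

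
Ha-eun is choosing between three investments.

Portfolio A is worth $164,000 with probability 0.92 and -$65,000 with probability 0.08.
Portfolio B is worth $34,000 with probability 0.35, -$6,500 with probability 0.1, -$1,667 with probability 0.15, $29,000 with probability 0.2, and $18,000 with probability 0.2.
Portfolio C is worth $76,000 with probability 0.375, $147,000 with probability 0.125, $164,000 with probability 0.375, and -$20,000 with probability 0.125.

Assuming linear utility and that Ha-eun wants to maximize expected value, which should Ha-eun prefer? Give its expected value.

Portfolio A = 0.92 × 164000 + 0.08 × (-65000) = 150880 − 5200 = 145680
Portfolio B = 0.35 × 34000 + 0.1 × (-6500) + 0.15 × (-1667) + 0.2 × 29000 + 0.2 × 18000 = 11900 − 650 − 250.05 + 5800 + 3600 = 20399.95
Portfolio C = 0.375 × 76000 + 0.125 × 147000 + 0.375 × 164000 + 0.125 × (-20000) = 28500 + 18375 + 61500 − 2500 = 105875

Portfolio A ($145,680)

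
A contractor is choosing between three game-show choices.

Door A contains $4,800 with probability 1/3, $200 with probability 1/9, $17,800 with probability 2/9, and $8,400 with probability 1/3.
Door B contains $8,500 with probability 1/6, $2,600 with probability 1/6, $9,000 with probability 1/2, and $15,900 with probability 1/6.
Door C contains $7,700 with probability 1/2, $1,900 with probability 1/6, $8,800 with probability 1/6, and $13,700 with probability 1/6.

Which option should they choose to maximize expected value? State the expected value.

Door B ($9,000)

Door A = 1/3 × 4800 + 1/9 × 200 + 2/9 × 17800 + 1/3 × 8400 = 1600 + 22.2222 + 3955.5556 + 2800 = 8377.7778
Door B = 1/6 × 8500 + 1/6 × 2600 + 1/2 × 9000 + 1/6 × 15900 = 1416.6667 + 433.3333 + 4500 + 2650 = 9000
Door C = 1/2 × 7700 + 1/6 × 1900 + 1/6 × 8800 + 1/6 × 13700 = 3850 + 316.6667 + 1466.6667 + 2283.3333 = 7916.6667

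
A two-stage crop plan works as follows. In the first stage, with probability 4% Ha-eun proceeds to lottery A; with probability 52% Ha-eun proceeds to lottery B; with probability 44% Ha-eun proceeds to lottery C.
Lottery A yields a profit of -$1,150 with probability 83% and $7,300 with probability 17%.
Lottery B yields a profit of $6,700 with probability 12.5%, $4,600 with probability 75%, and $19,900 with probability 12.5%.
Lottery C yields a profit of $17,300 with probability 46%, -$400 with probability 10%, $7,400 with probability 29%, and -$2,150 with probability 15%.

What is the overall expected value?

EV(A) = 0.83 × (-1150) + 0.17 × 7300 = -954.5 + 1241 = 286.5
EV(B) = 0.125 × 6700 + 0.75 × 4600 + 0.125 × 19900 = 837.5 + 3450 + 2487.5 = 6775
EV(C) = 0.46 × 17300 + 0.1 × (-400) + 0.29 × 7400 + 0.15 × (-2150) = 7958 − 40 + 2146 − 322.5 = 9741.5
Overall = 0.04 × 286.5 + 0.52 × 6775 + 0.44 × 9741.5 = 11.46 + 3523 + 4286.26 = 7820.72

$7,820.72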